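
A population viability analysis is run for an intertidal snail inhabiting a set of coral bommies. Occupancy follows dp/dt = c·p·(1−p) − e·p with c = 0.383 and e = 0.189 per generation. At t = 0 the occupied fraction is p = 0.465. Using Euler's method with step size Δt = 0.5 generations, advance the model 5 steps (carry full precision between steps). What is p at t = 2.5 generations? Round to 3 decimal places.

Update rule: p ← p + [c·p·(1−p) − e·p]·Δt with Δt = 0.5.
  1  |  dp/dt·Δt = +0.003698  |  p_1 = 0.468698
  2  |  dp/dt·Δt = +0.003395  |  p_2 = 0.472093
  3  |  dp/dt·Δt = +0.003113  |  p_3 = 0.475206
  4  |  dp/dt·Δt = +0.002850  |  p_4 = 0.478057
  5  |  dp/dt·Δt = +0.002606  |  p_5 = 0.480663

0.481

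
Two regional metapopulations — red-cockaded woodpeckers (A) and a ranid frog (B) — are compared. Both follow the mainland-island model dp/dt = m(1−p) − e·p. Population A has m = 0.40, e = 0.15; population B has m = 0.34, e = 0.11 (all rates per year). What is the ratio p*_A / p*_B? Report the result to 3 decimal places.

0.963

A: p*_A = m/(m+e) = 0.40/0.5500 = 0.7273.
B: p*_B = 0.34/0.4500 = 0.7556.
p*_A / p*_B = 0.7273/0.7556 = 0.9626.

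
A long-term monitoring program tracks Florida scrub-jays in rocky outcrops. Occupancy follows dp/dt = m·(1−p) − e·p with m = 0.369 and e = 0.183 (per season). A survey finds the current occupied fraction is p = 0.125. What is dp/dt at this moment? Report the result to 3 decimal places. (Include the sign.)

0.300

Colonization term: m·(1−p) = 0.369×0.8750 = 0.32288.
Extinction term: e·p = 0.02287.
dp/dt = 0.32288 − 0.02287 = 0.30000.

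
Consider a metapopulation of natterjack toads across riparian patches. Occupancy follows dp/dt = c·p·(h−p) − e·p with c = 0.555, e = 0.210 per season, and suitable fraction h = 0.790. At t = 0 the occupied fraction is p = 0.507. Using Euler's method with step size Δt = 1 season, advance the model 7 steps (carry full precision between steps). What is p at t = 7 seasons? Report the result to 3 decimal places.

Update rule: p ← p + [c·p·(h−p) − e·p]·Δt with Δt = 1.
t = 1: p = 0.50700 + (-0.02684) = 0.48016
t = 2: p = 0.48016 + (-0.01827) = 0.46190
t = 3: p = 0.46190 + (-0.01289) = 0.44901
t = 4: p = 0.44901 + (-0.00932) = 0.43969
t = 5: p = 0.43969 + (-0.00685) = 0.43284
t = 6: p = 0.43284 + (-0.00510) = 0.42774
t = 7: p = 0.42774 + (-0.00383) = 0.42392

0.424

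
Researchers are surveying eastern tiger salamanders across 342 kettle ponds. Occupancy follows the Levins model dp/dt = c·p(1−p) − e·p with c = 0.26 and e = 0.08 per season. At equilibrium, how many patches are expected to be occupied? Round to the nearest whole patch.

p* = 1 − e/c = 1 − 0.08/0.26 = 0.6923.
Expected occupied patches = N × p* = 342 × 0.6923 = 236.77 ≈ 237.

237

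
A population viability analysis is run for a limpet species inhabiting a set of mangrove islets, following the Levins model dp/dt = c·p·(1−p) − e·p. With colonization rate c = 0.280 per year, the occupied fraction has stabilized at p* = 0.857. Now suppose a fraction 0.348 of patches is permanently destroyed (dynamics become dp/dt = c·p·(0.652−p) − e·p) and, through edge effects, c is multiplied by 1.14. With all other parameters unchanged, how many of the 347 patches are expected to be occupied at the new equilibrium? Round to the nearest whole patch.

Balance c(1−p*) = e gives e = 0.280×(1 − 0.85700) = 0.04004.
New p* = 0.652 − e/c = 0.652 − 0.04004/0.31920 = 0.52656.
Expected occupied = 347 × 0.52656 = 182.72 ≈ 183.

183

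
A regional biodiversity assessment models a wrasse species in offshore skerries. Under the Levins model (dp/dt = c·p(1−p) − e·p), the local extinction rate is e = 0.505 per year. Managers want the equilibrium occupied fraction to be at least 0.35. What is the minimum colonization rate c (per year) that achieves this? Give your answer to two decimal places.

p* = 1 − e/c ≥ 0.35 requires e/c ≤ 0.6500, i.e. c ≥ e/0.6500.
c_min = 0.505/0.6500 = 0.7769.

0.78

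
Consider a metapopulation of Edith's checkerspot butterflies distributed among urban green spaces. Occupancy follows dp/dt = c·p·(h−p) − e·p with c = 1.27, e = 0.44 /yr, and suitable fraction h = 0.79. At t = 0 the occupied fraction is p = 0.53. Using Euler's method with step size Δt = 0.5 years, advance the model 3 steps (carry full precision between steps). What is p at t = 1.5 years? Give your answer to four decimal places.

0.4707

Update rule: p ← p + [c·p·(h−p) − e·p]·Δt with Δt = 0.5.
p: 0.53000 → 0.50090  (Δp = -0.02910)
p: 0.50090 → 0.48266  (Δp = -0.01824)
p: 0.48266 → 0.47067  (Δp = -0.01199)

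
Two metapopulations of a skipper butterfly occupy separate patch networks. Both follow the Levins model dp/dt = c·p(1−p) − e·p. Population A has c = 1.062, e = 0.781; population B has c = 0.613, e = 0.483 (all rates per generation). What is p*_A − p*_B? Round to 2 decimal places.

0.05

A: p*_A = 1 − 0.781/1.062 = 0.2646.
B: p*_B = 1 − 0.483/0.613 = 0.2121.
p*_A − p*_B = 0.2646 − 0.2121 = 0.0525.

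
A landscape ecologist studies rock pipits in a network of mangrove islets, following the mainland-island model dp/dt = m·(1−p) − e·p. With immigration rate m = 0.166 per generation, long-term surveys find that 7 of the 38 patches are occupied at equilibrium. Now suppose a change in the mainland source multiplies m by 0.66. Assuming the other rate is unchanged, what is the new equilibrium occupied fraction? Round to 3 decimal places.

Observed p* = 7/38 = 0.18421.
Balance m(1−p*) = e·p* gives e = m(1−p*)/p* = 0.166×0.81579/0.18421 = 0.73515.
New p* = m/(m+e) = 0.10956/(0.10956+0.73515) = 0.12970.

0.130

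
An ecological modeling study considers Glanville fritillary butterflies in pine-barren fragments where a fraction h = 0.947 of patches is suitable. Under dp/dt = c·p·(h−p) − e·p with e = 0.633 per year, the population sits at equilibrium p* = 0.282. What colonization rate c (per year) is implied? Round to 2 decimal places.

0.95

At equilibrium c(h−p*) = e, so c = e/(h−p*).
c = 0.633/(0.947 − 0.282) = 0.633/0.6650 = 0.9519.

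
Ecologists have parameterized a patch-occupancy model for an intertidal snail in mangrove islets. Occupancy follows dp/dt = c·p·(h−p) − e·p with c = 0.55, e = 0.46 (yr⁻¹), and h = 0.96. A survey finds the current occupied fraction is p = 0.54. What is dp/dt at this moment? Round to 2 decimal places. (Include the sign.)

-0.12

Colonization term: c·p·(h−p) = 0.55×0.54×0.4200 = 0.12474.
Extinction term: e·p = 0.24840.
dp/dt = 0.12474 − 0.24840 = -0.12366.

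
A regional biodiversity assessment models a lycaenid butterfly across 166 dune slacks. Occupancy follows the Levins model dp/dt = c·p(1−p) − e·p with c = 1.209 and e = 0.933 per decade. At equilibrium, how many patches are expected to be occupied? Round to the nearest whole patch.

p* = 1 − e/c = 1 − 0.933/1.209 = 0.2283.
Expected occupied patches = N × p* = 166 × 0.2283 = 37.90 ≈ 38.

38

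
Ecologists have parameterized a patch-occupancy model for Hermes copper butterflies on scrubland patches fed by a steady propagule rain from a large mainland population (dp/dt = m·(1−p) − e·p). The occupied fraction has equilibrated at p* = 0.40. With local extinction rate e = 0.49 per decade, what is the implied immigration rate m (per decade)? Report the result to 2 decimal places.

At equilibrium m(1−p*) = e·p*, so m = e·p*/(1−p*).
m = 0.49 × 0.40 / 0.6000 = 0.1960/0.6000 = 0.3267.

0.33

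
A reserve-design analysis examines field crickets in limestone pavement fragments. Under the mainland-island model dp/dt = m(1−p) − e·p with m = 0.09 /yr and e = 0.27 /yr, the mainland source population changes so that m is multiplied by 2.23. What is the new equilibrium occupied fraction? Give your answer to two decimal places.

0.43

Before: p* = 0.09/(0.09+0.27) = 0.2500.
After: m = 0.2007, e = 0.27; p* = 0.2007/0.4707 = 0.4264.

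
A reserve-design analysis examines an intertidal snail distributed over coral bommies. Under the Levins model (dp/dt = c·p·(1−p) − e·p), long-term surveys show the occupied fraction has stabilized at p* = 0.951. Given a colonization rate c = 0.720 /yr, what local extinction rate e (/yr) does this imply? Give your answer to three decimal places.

At equilibrium c(1−p*) = e.
e = 0.720 × (1 − 0.951) = 0.720 × 0.0490 = 0.0353.

0.035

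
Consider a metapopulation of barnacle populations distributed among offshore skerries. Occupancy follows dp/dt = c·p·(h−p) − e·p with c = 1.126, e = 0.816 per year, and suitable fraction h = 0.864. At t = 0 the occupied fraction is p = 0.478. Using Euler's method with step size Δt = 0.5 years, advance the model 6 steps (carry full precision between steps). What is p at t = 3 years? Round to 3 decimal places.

0.235

Update rule: p ← p + [c·p·(h−p) − e·p]·Δt with Δt = 0.5.
p: 0.47800 → 0.38685  (Δp = -0.09115)
p: 0.38685 → 0.33294  (Δp = -0.05391)
p: 0.33294 → 0.29664  (Δp = -0.03629)
p: 0.29664 → 0.27037  (Δp = -0.02628)
p: 0.27037 → 0.25042  (Δp = -0.01995)
p: 0.25042 → 0.23475  (Δp = -0.01566)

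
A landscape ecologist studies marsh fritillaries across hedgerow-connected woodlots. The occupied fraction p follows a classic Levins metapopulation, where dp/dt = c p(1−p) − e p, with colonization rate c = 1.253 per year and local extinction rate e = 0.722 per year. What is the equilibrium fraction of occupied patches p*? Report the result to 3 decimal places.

0.424

Setting dp/dt = 0 and dividing through by p* gives c·(1−p*) = e.
So p* = 1 − e/c = 1 − 0.722/1.253 = 1 − 0.5762 = 0.4238.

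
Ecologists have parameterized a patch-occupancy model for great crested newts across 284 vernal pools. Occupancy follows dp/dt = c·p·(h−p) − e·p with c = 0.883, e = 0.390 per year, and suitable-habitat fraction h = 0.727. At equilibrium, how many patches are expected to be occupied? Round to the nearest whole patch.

81

p* = h − e/c = 0.727 − 0.4417 = 0.2853.
Expected occupied patches = N × p* = 284 × 0.2853 = 81.03 ≈ 81.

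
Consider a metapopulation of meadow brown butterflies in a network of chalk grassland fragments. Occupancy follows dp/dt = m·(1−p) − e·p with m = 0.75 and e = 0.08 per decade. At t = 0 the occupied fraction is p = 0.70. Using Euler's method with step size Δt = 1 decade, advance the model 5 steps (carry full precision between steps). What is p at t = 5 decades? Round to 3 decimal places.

Update rule: p ← p + [m·(1−p) − e·p]·Δt with Δt = 1.
p: 0.70000 → 0.86900  (Δp = +0.16900)
p: 0.86900 → 0.89773  (Δp = +0.02873)
p: 0.89773 → 0.90261  (Δp = +0.00488)
p: 0.90261 → 0.90344  (Δp = +0.00083)
p: 0.90344 → 0.90359  (Δp = +0.00014)

0.904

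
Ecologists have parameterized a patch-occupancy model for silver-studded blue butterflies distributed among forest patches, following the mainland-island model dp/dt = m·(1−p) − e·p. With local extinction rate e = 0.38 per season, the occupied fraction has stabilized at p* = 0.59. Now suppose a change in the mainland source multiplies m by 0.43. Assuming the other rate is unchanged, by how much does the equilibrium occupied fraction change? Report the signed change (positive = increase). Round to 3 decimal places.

-0.208

Balance m(1−p*) = e·p* gives m = e·p*/(1−p*) = 0.38×0.59000/0.41000 = 0.54683.
New p* = m/(m+e) = 0.23514/(0.23514+0.38000) = 0.38225.
Δp* = 0.38225 − 0.59000 = -0.20775.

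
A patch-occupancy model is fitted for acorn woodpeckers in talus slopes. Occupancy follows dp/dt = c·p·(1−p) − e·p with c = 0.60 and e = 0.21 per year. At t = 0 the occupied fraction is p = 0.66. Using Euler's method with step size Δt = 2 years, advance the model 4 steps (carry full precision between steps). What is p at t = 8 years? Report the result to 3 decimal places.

Update rule: p ← p + [c·p·(1−p) − e·p]·Δt with Δt = 2.
  1  |  dp/dt·Δt = -0.007920  |  p_1 = 0.652080
  2  |  dp/dt·Δt = -0.001628  |  p_2 = 0.650452
  3  |  dp/dt·Δt = -0.000353  |  p_3 = 0.650099
  4  |  dp/dt·Δt = -0.000077  |  p_4 = 0.650022

0.650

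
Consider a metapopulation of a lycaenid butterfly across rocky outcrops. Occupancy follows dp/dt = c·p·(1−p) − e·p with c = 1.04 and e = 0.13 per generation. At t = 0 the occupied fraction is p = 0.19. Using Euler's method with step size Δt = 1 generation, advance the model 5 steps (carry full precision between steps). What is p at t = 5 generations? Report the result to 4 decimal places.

0.8688

Update rule: p ← p + [c·p·(1−p) − e·p]·Δt with Δt = 1.
t = 1: p = 0.19000 + (+0.13536) = 0.32536
t = 2: p = 0.32536 + (+0.18598) = 0.51134
t = 3: p = 0.51134 + (+0.19339) = 0.70473
t = 4: p = 0.70473 + (+0.12479) = 0.82952
t = 5: p = 0.82952 + (+0.03923) = 0.86876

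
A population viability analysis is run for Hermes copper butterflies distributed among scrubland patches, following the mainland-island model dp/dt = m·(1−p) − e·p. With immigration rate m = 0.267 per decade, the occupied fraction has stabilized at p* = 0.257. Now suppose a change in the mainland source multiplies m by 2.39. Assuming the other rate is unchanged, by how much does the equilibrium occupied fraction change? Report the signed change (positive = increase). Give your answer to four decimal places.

Balance m(1−p*) = e·p* gives e = m(1−p*)/p* = 0.267×0.74300/0.25700 = 0.77191.
New p* = m/(m+e) = 0.63813/(0.63813+0.77191) = 0.45256.
Δp* = 0.45256 − 0.25700 = +0.19556.

0.1956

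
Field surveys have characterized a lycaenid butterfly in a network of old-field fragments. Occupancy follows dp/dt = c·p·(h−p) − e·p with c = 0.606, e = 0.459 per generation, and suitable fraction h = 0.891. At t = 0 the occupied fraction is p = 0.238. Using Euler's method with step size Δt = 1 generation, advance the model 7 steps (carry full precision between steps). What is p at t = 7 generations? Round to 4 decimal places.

0.1749

Update rule: p ← p + [c·p·(h−p) − e·p]·Δt with Δt = 1.
t = 1: p = 0.23800 + (-0.01506) = 0.22294
t = 2: p = 0.22294 + (-0.01207) = 0.21087
t = 3: p = 0.21087 + (-0.00988) = 0.20099
t = 4: p = 0.20099 + (-0.00821) = 0.19278
t = 5: p = 0.19278 + (-0.00692) = 0.18586
t = 6: p = 0.18586 + (-0.00589) = 0.17997
t = 7: p = 0.17997 + (-0.00506) = 0.17491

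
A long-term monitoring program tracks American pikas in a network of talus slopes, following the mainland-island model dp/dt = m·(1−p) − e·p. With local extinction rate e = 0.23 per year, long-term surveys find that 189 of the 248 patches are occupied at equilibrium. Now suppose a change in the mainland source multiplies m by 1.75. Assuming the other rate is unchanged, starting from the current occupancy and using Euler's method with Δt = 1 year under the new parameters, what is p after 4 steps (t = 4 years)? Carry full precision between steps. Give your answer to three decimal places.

Observed p* = 189/248 = 0.76210.
Balance m(1−p*) = e·p* gives m = e·p*/(1−p*) = 0.23×0.76210/0.23790 = 0.73678.
Starting from p₀ = 0.76210; update p ← p + (dp/dt)·Δt with the new parameters.
p: 0.76210 → 0.89356  (Δp = +0.13146)
p: 0.89356 → 0.82528  (Δp = -0.06828)
p: 0.82528 → 0.86074  (Δp = +0.03546)
p: 0.86074 → 0.84233  (Δp = -0.01842)

0.842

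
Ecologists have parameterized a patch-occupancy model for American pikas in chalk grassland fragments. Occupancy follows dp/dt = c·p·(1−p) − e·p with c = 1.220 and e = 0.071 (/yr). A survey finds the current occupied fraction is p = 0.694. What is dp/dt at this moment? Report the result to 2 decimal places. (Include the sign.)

Colonization term: c·p·(1−p) = 1.220×0.694×0.3060 = 0.25908.
Extinction term: e·p = 0.04927.
dp/dt = 0.25908 − 0.04927 = 0.20981.

0.21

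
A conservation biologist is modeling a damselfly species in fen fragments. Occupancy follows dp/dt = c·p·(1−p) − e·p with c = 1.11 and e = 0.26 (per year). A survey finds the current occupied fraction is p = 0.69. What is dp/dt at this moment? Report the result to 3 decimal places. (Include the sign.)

0.058

Colonization term: c·p·(1−p) = 1.11×0.69×0.3100 = 0.23743.
Extinction term: e·p = 0.17940.
dp/dt = 0.23743 − 0.17940 = 0.05803.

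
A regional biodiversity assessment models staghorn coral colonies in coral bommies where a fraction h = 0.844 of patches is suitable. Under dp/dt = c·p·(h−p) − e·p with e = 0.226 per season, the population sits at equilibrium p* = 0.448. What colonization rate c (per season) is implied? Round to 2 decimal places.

0.57

At equilibrium c(h−p*) = e, so c = e/(h−p*).
c = 0.226/(0.844 − 0.448) = 0.226/0.3960 = 0.5707.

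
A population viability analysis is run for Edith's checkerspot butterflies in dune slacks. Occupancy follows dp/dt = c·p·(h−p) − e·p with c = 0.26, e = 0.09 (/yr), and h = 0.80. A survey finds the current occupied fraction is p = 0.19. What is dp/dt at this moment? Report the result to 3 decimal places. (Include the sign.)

0.013

Colonization term: c·p·(h−p) = 0.26×0.19×0.6100 = 0.03013.
Extinction term: e·p = 0.01710.
dp/dt = 0.03013 − 0.01710 = 0.01303.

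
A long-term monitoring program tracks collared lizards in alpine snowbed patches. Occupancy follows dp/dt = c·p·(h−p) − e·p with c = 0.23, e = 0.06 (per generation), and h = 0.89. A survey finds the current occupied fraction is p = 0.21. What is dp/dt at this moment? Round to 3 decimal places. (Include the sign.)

0.020

Colonization term: c·p·(h−p) = 0.23×0.21×0.6800 = 0.03284.
Extinction term: e·p = 0.01260.
dp/dt = 0.03284 − 0.01260 = 0.02024.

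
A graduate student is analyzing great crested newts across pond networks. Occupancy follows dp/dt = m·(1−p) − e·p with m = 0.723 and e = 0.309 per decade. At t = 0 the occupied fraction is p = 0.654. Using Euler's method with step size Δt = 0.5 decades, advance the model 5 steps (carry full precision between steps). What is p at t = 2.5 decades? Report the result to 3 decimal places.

Update rule: p ← p + [m·(1−p) − e·p]·Δt with Δt = 0.5.
p: 0.65400 → 0.67804  (Δp = +0.02404)
p: 0.67804 → 0.68967  (Δp = +0.01163)
p: 0.68967 → 0.69530  (Δp = +0.00563)
p: 0.69530 → 0.69803  (Δp = +0.00273)
p: 0.69803 → 0.69934  (Δp = +0.00132)

0.699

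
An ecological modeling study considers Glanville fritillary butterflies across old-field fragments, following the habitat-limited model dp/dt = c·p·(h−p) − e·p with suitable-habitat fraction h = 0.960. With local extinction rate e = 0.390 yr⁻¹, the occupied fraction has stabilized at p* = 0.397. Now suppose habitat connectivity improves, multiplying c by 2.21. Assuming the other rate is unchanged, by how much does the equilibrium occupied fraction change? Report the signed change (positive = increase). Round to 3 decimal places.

0.308

Balance c(h−p*) = e gives c = e/(0.96 − 0.39700) = 0.390/0.56300 = 0.69272.
New p* = 0.96 − e/c = 0.96 − 0.39000/1.53091 = 0.70525.
Δp* = 0.70525 − 0.39700 = +0.30825.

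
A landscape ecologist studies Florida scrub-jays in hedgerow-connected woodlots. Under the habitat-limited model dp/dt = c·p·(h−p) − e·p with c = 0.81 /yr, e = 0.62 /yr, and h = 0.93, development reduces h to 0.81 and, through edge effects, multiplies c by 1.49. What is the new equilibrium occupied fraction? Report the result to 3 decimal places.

0.296

Before: p* = h − e/c = 0.93 − 0.62/0.81 = 0.93 − 0.7654 = 0.1646.
After: c = 1.2069, e = 0.62, h = 0.81; p* = 0.81 − 0.62/1.2069 = 0.2963.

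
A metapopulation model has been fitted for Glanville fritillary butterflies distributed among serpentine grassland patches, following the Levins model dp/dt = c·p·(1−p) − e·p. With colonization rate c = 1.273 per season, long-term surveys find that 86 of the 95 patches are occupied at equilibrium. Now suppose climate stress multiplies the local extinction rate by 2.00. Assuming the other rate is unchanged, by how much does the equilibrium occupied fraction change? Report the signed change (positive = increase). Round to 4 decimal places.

Observed p* = 86/95 = 0.90526.
Balance c(1−p*) = e gives e = 1.273×(1 − 0.90526) = 0.12060.
New p* = 1 − e/c = 1 − 0.24120/1.27300 = 0.81053.
Δp* = 0.81053 − 0.90526 = -0.09473.

-0.0947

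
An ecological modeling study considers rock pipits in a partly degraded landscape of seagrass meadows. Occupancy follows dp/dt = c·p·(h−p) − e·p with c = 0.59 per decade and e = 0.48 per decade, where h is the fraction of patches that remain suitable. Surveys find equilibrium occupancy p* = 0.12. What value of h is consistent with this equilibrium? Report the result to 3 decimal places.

0.934

At equilibrium c(h−p*) = e, so h = p* + e/c.
h = 0.12 + 0.48/0.59 = 0.12 + 0.8136 = 0.9336.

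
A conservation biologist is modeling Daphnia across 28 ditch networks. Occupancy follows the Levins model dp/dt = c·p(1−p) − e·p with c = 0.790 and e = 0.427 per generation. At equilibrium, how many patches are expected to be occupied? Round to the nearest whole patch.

13

p* = 1 − e/c = 1 − 0.427/0.790 = 0.4595.
Expected occupied patches = N × p* = 28 × 0.4595 = 12.87 ≈ 13.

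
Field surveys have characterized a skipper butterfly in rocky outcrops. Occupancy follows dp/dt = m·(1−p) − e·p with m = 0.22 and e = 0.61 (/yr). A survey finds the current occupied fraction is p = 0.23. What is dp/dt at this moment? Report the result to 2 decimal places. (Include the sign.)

Colonization term: m·(1−p) = 0.22×0.7700 = 0.16940.
Extinction term: e·p = 0.14030.
dp/dt = 0.16940 − 0.14030 = 0.02910.

0.03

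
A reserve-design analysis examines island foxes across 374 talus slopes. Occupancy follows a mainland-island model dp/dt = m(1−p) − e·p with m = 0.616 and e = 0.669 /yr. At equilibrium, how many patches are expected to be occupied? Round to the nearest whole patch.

p* = m/(m+e) = 0.616/1.2850 = 0.4794.
Expected occupied patches = N × p* = 374 × 0.4794 = 179.29 ≈ 179.

179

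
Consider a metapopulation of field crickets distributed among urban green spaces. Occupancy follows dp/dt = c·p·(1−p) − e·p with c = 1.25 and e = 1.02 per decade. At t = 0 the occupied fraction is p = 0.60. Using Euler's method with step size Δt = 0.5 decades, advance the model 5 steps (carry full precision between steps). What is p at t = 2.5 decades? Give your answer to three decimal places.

0.277

Update rule: p ← p + [c·p·(1−p) − e·p]·Δt with Δt = 0.5.
  1  |  dp/dt·Δt = -0.156000  |  p_1 = 0.444000
  2  |  dp/dt·Δt = -0.072150  |  p_2 = 0.371850
  3  |  dp/dt·Δt = -0.043658  |  p_3 = 0.328192
  4  |  dp/dt·Δt = -0.029577  |  p_4 = 0.298616
  5  |  dp/dt·Δt = -0.021391  |  p_5 = 0.277224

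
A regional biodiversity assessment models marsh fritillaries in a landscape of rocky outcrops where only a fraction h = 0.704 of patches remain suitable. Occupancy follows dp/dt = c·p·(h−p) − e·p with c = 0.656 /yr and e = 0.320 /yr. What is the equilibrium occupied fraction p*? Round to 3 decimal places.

0.216

Setting dp/dt = 0 and dividing by p* gives c·(h−p*) = e.
So p* = h − e/c = 0.704 − 0.320/0.656 = 0.704 − 0.4878 = 0.2162.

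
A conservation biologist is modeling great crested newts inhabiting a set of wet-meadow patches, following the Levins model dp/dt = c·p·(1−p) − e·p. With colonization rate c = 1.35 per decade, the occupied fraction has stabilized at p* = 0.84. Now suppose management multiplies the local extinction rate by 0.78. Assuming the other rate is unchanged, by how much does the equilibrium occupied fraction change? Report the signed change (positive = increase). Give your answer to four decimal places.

Balance c(1−p*) = e gives e = 1.35×(1 − 0.84000) = 0.21600.
New p* = 1 − e/c = 1 − 0.16848/1.35000 = 0.87520.
Δp* = 0.87520 − 0.84000 = +0.03520.

0.0352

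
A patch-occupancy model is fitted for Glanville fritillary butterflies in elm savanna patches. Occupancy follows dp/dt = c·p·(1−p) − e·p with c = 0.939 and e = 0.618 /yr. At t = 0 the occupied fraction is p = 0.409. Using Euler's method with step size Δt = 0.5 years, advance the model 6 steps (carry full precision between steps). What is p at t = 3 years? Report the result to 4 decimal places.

0.3622

Update rule: p ← p + [c·p·(1−p) − e·p]·Δt with Δt = 0.5.
  1  |  dp/dt·Δt = -0.012894  |  p_1 = 0.396106
  2  |  dp/dt·Δt = -0.010090  |  p_2 = 0.386017
  3  |  dp/dt·Δt = -0.008004  |  p_3 = 0.378013
  4  |  dp/dt·Δt = -0.006417  |  p_4 = 0.371595
  5  |  dp/dt·Δt = -0.005189  |  p_5 = 0.366406
  6  |  dp/dt·Δt = -0.004224  |  p_6 = 0.362182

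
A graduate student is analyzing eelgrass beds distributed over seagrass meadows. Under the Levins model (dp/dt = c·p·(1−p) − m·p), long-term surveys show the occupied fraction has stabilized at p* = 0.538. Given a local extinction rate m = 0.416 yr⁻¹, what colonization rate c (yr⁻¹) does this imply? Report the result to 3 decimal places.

0.900

At equilibrium c(1−p*) = m, so c = m/(1−p*).
c = 0.416/(1 − 0.538) = 0.416/0.4620 = 0.9004.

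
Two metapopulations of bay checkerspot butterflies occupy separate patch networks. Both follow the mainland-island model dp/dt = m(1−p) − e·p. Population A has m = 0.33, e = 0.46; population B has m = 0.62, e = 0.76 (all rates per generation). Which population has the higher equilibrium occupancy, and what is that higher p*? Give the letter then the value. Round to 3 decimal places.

B, 0.449

A: p*_A = m/(m+e) = 0.33/0.7900 = 0.4177.
B: p*_B = 0.62/1.3800 = 0.4493.
B is higher at 0.4493.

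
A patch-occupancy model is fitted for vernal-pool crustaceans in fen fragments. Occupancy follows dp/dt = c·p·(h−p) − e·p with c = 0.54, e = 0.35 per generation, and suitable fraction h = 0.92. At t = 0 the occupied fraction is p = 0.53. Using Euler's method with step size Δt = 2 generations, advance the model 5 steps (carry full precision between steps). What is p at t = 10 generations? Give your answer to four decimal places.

0.2903

Update rule: p ← p + [c·p·(h−p) − e·p]·Δt with Δt = 2.
  1  |  dp/dt·Δt = -0.147764  |  p_1 = 0.382236
  2  |  dp/dt·Δt = -0.045568  |  p_2 = 0.336668
  3  |  dp/dt·Δt = -0.023567  |  p_3 = 0.313101
  4  |  dp/dt·Δt = -0.013948  |  p_4 = 0.299152
  5  |  dp/dt·Δt = -0.008820  |  p_5 = 0.290332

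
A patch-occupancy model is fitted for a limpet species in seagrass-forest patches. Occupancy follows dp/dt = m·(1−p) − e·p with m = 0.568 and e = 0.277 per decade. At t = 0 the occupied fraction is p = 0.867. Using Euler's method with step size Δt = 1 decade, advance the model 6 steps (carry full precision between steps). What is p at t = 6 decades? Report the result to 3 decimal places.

Update rule: p ← p + [m·(1−p) − e·p]·Δt with Δt = 1.
  1  |  dp/dt·Δt = -0.164615  |  p_1 = 0.702385
  2  |  dp/dt·Δt = -0.025515  |  p_2 = 0.676870
  3  |  dp/dt·Δt = -0.003955  |  p_3 = 0.672915
  4  |  dp/dt·Δt = -0.000613  |  p_4 = 0.672302
  5  |  dp/dt·Δt = -0.000095  |  p_5 = 0.672207
  6  |  dp/dt·Δt = -0.000015  |  p_6 = 0.672192

0.672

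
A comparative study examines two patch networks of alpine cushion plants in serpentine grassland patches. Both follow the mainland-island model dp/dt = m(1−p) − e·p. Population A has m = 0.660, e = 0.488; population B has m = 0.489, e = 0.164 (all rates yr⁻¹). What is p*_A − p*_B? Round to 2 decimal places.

-0.17

A: p*_A = m/(m+e) = 0.660/1.1480 = 0.5749.
B: p*_B = 0.489/0.6530 = 0.7489.
p*_A − p*_B = 0.5749 − 0.7489 = -0.1739.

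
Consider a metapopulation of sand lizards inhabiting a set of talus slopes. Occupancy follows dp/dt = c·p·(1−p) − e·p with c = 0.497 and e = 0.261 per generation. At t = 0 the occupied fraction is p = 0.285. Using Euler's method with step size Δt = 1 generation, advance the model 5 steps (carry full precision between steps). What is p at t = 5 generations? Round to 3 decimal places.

0.399

Update rule: p ← p + [c·p·(1−p) − e·p]·Δt with Δt = 1.
step 1: Δp = +0.02689, p = 0.31189
step 2: Δp = +0.02526, p = 0.33715
step 3: Δp = +0.02307, p = 0.36022
step 4: Δp = +0.02052, p = 0.38075
step 5: Δp = +0.01781, p = 0.39855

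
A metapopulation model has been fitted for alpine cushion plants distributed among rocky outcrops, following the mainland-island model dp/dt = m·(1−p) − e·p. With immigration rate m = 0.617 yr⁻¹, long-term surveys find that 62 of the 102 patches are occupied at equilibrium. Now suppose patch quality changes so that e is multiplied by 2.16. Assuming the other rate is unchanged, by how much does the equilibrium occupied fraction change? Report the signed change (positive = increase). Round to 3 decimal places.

-0.190

Observed p* = 62/102 = 0.60784.
Balance m(1−p*) = e·p* gives e = m(1−p*)/p* = 0.617×0.39216/0.60784 = 0.39807.
New p* = m/(m+e) = 0.61700/(0.61700+0.85983) = 0.41779.
Δp* = 0.41779 − 0.60784 = -0.19005.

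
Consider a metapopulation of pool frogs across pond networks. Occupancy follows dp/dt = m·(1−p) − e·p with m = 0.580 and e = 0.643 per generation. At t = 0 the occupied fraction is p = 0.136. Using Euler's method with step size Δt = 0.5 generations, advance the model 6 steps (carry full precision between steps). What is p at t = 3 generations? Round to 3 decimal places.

Update rule: p ← p + [m·(1−p) − e·p]·Δt with Δt = 0.5.
  1  |  dp/dt·Δt = +0.206836  |  p_1 = 0.342836
  2  |  dp/dt·Δt = +0.080356  |  p_2 = 0.423192
  3  |  dp/dt·Δt = +0.031218  |  p_3 = 0.454410
  4  |  dp/dt·Δt = +0.012128  |  p_4 = 0.466538
  5  |  dp/dt·Δt = +0.004712  |  p_5 = 0.471250
  6  |  dp/dt·Δt = +0.001831  |  p_6 = 0.473081

0.473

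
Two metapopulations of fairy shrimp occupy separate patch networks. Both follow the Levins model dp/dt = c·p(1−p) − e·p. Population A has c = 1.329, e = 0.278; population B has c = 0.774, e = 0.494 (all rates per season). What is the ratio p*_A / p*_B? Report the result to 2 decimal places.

2.19

A: p*_A = 1 − 0.278/1.329 = 0.7908.
B: p*_B = 1 − 0.494/0.774 = 0.3618.
p*_A / p*_B = 0.7908/0.3618 = 2.1861.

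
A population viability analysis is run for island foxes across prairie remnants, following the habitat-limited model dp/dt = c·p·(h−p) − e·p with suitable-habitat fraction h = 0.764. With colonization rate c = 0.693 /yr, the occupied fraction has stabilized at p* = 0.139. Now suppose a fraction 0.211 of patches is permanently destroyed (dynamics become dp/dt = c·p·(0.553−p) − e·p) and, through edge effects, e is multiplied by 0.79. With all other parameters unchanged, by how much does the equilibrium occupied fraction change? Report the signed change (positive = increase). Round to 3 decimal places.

-0.080

Balance c(h−p*) = e gives e = 0.693×(0.764 − 0.13900) = 0.43312.
New p* = 0.553 − e/c = 0.553 − 0.34216/0.69300 = 0.05926.
Δp* = 0.05926 − 0.13900 = -0.07974.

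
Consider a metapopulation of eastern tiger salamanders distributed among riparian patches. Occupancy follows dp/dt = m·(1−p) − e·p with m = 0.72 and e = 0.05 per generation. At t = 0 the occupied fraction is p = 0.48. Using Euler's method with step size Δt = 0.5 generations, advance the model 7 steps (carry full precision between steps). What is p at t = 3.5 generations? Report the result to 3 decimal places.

Update rule: p ← p + [m·(1−p) − e·p]·Δt with Δt = 0.5.
step 1: Δp = +0.17520, p = 0.65520
step 2: Δp = +0.10775, p = 0.76295
step 3: Δp = +0.06627, p = 0.82921
step 4: Δp = +0.04075, p = 0.86997
step 5: Δp = +0.02506, p = 0.89503
step 6: Δp = +0.01541, p = 0.91044
step 7: Δp = +0.00948, p = 0.91992

0.920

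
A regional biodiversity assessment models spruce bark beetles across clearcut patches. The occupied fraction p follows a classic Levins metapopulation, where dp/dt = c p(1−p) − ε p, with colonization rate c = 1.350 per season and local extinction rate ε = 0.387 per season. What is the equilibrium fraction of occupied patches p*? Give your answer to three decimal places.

At equilibrium, colonization balances extinction: c·p*·(1−p*) = ε·p*.
So p* = 1 − ε/c = 1 − 0.387/1.350 = 1 − 0.2867 = 0.7133.

0.713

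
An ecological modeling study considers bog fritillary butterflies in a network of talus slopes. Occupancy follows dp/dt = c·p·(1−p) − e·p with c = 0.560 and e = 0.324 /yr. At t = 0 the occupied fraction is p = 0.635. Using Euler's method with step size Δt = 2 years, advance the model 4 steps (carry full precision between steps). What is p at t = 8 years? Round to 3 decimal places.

Update rule: p ← p + [c·p·(1−p) − e·p]·Δt with Δt = 2.
step 1: Δp = -0.15189, p = 0.48311
step 2: Δp = -0.03337, p = 0.44973
step 3: Δp = -0.01426, p = 0.43548
step 4: Δp = -0.00685, p = 0.42862

0.429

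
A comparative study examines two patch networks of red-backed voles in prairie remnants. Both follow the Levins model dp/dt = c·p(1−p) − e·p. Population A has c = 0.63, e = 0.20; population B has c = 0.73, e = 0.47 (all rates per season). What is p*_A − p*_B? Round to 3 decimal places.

0.326

A: p*_A = 1 − 0.20/0.63 = 0.6825.
B: p*_B = 1 − 0.47/0.73 = 0.3562.
p*_A − p*_B = 0.6825 − 0.3562 = 0.3264.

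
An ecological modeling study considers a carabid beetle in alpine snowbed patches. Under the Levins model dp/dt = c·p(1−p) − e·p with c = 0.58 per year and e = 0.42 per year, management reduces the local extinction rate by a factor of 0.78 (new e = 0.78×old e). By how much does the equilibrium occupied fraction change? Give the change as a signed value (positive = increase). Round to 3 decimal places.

0.159

Before: p* = 1 − 0.42/0.58 = 0.2759.
After the change, c = 0.58, e = 0.3276, so p* = 1 − 0.3276/0.58 = 0.4352.
Δp* = 0.4352 − 0.2759 = +0.1593.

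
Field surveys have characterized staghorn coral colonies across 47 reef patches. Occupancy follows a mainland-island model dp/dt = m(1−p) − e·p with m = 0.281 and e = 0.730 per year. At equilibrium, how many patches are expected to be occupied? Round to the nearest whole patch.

13

p* = m/(m+e) = 0.281/1.0110 = 0.2779.
Expected occupied patches = N × p* = 47 × 0.2779 = 13.06 ≈ 13.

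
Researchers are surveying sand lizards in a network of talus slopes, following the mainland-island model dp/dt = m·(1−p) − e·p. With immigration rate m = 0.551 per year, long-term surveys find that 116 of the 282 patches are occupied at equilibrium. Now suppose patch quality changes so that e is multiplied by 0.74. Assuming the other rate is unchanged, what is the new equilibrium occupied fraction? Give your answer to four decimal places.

0.4857

Observed p* = 116/282 = 0.41135.
Balance m(1−p*) = e·p* gives e = m(1−p*)/p* = 0.551×0.58865/0.41135 = 0.78849.
New p* = m/(m+e) = 0.55100/(0.55100+0.58348) = 0.48569.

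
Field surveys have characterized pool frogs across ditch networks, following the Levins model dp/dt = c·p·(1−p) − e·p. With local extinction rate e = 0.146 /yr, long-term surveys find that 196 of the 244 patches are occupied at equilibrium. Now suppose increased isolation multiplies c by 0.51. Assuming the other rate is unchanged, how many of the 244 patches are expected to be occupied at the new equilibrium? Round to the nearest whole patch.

150

Observed p* = 196/244 = 0.80328.
Balance c(1−p*) = e gives c = e/(1 − 0.80328) = 0.146/0.19672 = 0.74217.
New p* = 1 − e/c = 1 − 0.14600/0.37851 = 0.61428.
Expected occupied = 244 × 0.61428 = 149.88 ≈ 150.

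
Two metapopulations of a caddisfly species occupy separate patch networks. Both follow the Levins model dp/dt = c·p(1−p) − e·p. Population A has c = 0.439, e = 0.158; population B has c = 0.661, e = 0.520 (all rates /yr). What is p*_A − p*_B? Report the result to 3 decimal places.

A: p*_A = 1 − 0.158/0.439 = 0.6401.
B: p*_B = 1 − 0.520/0.661 = 0.2133.
p*_A − p*_B = 0.6401 − 0.2133 = 0.4268.

0.427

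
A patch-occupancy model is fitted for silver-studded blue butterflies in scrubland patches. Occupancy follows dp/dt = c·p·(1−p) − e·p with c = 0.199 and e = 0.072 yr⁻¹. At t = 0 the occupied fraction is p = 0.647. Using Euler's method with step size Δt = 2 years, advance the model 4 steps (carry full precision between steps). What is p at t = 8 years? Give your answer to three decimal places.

0.641

Update rule: p ← p + [c·p·(1−p) − e·p]·Δt with Δt = 2.
step 1: Δp = -0.00227, p = 0.64473
step 2: Δp = -0.00168, p = 0.64305
step 3: Δp = -0.00124, p = 0.64181
step 4: Δp = -0.00092, p = 0.64088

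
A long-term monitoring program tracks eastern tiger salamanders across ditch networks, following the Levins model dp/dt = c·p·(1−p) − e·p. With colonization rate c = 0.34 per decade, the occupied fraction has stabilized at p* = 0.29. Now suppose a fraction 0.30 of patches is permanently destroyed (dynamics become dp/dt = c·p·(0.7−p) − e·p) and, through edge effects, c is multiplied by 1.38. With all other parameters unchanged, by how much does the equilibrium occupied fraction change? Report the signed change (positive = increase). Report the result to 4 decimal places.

Balance c(1−p*) = e gives e = 0.34×(1 − 0.29000) = 0.24140.
New p* = 0.7 − e/c = 0.7 − 0.24140/0.46920 = 0.18551.
Δp* = 0.18551 − 0.29000 = -0.10449.

-0.1045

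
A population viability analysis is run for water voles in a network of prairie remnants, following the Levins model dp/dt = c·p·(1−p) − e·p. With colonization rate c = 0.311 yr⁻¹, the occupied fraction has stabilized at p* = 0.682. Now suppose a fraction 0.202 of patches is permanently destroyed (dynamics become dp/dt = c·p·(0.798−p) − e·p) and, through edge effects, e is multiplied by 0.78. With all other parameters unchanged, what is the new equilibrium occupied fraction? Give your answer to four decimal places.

0.5500

Balance c(1−p*) = e gives e = 0.311×(1 − 0.68200) = 0.09890.
New p* = 0.798 − e/c = 0.798 − 0.07714/0.31100 = 0.54996.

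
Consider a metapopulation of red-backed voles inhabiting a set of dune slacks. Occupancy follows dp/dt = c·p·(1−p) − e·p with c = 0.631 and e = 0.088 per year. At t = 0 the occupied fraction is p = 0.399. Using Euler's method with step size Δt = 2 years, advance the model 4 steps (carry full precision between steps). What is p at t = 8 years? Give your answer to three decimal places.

Update rule: p ← p + [c·p·(1−p) − e·p]·Δt with Δt = 2.
  1  |  dp/dt·Δt = +0.232402  |  p_1 = 0.631402
  2  |  dp/dt·Δt = +0.182583  |  p_2 = 0.813985
  3  |  dp/dt·Δt = +0.047822  |  p_3 = 0.861807
  4  |  dp/dt·Δt = -0.001380  |  p_4 = 0.860428

0.860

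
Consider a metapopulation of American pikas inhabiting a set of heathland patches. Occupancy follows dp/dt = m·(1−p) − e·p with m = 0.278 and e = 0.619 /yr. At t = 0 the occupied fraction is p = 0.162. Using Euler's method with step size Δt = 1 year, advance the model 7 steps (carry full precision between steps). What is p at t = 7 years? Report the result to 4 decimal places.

Update rule: p ← p + [m·(1−p) − e·p]·Δt with Δt = 1.
step 1: Δp = +0.13269, p = 0.29469
step 2: Δp = +0.01367, p = 0.30835
step 3: Δp = +0.00141, p = 0.30976
step 4: Δp = +0.00014, p = 0.30991
step 5: Δp = +0.00001, p = 0.30992
step 6: Δp = +0.00000, p = 0.30992
step 7: Δp = +0.00000, p = 0.30992

0.3099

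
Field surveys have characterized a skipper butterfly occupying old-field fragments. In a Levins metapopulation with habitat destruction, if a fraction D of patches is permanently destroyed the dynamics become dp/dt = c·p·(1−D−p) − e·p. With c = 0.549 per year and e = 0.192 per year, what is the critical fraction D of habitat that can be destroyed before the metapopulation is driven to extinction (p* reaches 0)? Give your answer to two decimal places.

The nontrivial equilibrium is p* = (1−D) − e/c; extinction occurs when this hits zero.
So D_crit = 1 − e/c = 1 − 0.192/0.549 = 1 − 0.3497 = 0.6503.
This equals the undisturbed p*, a classic result of Lande's extension.

0.65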